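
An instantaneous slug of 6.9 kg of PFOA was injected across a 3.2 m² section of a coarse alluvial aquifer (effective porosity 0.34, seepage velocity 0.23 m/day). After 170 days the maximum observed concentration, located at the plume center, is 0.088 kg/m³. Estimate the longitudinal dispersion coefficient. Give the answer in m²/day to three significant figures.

At the plume center C_max = M/(n_e·A·√(4πDt)), so D = M²/(4πt·(n_e·A·C_max)²).
n_e·A·C_max = 0.34 × 3.2 × 0.088 = 0.09574 kg/m.
D = 6.9²/(4π × 170 × 0.09574²) = 2.43 m²/day.

2.43 m²/day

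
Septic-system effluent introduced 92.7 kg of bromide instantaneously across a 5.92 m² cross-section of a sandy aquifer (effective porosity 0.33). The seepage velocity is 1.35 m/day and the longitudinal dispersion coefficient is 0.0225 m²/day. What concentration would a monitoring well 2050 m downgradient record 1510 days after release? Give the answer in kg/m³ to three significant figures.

0.868 kg/m³

For an instantaneous plane source, C(x,t) = M/(n_e·A·√(4πDt)) · exp(−(x−vt)²/(4Dt)), with n_e·A the pore (flow) area.
Plume center vt = 1.35 × 1510 = 2038.5 m, so the well at 2050 m is 11.5 m downgradient of the peak.
√(4πDt) = 20.66 m, giving peak height M/(n_e·A·√(4πDt)) = 92.7/(0.33 × 5.92 × 20.66) = 2.297 kg/m³.
(x−vt)²/(4Dt) = (11.5)²/(4 × 0.0225 × 1510) = 0.9731; exp(−0.9731) = 0.3779.
C = 2.297 × 0.3779 = 0.868 kg/m³.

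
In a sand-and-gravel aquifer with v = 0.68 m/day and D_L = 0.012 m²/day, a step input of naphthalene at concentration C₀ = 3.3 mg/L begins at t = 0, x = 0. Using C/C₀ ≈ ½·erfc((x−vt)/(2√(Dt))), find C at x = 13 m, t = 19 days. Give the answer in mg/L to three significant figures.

For a continuous step input, C/C₀ ≈ ½·erfc((x−vt)/(2√(Dt))).
vt = 0.68 × 19 = 12.92 m and 2√(Dt) = 2√(0.012 × 19) = 0.9550 m.
Argument (x−vt)/(2√(Dt)) = (13 − 12.92)/0.9550 = 0.08377; ½·erfc(0.08377) = 0.4528.
C = 3.3 × 0.4528 = 1.49 mg/L.

1.49 mg/L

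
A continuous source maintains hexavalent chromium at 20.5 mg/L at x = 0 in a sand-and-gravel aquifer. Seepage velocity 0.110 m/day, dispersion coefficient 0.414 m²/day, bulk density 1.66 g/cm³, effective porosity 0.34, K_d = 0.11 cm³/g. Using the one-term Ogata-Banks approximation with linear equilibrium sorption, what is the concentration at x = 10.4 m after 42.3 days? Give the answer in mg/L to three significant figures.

Retardation factor R = 1 + ρ_b·K_d/n = 1 + 1.66 × 0.11/0.34 = 1.537.
Sorption retards both mechanisms: v_R = v/R = 0.07157 m/day, D_R = D/R = 0.2694 m²/day.
v_R·t = 0.07157 × 42.3 = 3.027411 m; 2√(D_R t) = 6.751 m; argument = (10.4 − 3.027411)/6.751 = 1.092.
C = C₀ × ½·erfc(1.092) = 20.5 × 0.06126 = 1.26 mg/L.

1.26 mg/L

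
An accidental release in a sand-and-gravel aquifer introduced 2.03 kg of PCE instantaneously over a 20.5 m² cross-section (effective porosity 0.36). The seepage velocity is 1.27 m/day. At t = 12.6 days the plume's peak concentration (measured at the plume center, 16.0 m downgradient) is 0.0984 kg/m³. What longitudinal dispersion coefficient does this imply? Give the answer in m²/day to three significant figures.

0.0494 m²/day

At the plume center C_max = M/(n_e·A·√(4πDt)), so D = M²/(4πt·(n_e·A·C_max)²).
n_e·A·C_max = 0.36 × 20.5 × 0.0984 = 0.7262 kg/m.
D = 2.03²/(4π × 12.6 × 0.7262²) = 0.0494 m²/day.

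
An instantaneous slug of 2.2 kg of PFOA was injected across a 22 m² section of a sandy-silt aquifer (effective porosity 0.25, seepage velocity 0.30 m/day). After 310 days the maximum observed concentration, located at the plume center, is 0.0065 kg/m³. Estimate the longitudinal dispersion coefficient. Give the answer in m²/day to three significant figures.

0.972 m²/day

At the plume center C_max = M/(n_e·A·√(4πDt)), so D = M²/(4πt·(n_e·A·C_max)²).
n_e·A·C_max = 0.25 × 22 × 0.0065 = 0.03575 kg/m.
D = 2.2²/(4π × 310 × 0.03575²) = 0.972 m²/day.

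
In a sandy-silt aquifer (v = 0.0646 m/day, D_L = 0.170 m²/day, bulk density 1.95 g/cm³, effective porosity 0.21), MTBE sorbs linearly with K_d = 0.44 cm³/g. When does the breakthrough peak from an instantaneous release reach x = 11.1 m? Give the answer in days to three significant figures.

691 days

Retardation factor R = 1 + ρ_b·K_d/n = 1 + 1.95 × 0.44/0.21 = 5.086.
Sorption retards both mechanisms: v_R = v/R = 0.01270 m/day, D_R = D/R = 0.03343 m²/day.
Peak time from v_R²t² + 2D_R t − x² = 0: t = (√(D_R² + v_R²x²) − D_R)/v_R².
√(D_R² + v_R²x²) = √(0.03343² + 0.01270² × 11.1²) = 0.1449; v_R² = 0.0001613.
t = (0.1449 − 0.03343)/0.0001613 = 691 days.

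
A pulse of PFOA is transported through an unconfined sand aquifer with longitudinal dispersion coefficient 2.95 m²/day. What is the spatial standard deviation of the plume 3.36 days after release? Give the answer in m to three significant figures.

4.45 m

Dispersive spreading gives a Gaussian with σ² = 2Dt; advection only shifts the center.
σ = √(2 × 2.95 × 3.36) = 4.45 m.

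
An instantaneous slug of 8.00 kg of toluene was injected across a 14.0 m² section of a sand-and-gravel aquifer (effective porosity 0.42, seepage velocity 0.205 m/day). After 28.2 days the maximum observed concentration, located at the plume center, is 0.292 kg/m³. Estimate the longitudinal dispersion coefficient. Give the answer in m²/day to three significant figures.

0.0613 m²/day

At the plume center C_max = M/(n_e·A·√(4πDt)), so D = M²/(4πt·(n_e·A·C_max)²).
n_e·A·C_max = 0.42 × 14.0 × 0.292 = 1.717 kg/m.
D = 8.00²/(4π × 28.2 × 1.717²) = 0.0613 m²/day.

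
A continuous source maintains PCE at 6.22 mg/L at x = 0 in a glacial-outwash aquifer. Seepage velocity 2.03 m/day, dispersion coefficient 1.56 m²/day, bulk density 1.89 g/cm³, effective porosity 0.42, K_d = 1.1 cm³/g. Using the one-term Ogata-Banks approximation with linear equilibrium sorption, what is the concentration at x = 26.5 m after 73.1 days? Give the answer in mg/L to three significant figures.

Retardation factor R = 1 + ρ_b·K_d/n = 1 + 1.89 × 1.1/0.42 = 5.950.
Sorption retards both mechanisms: v_R = v/R = 0.3412 m/day, D_R = D/R = 0.2622 m²/day.
v_R·t = 0.3412 × 73.1 = 24.94172 m; 2√(D_R t) = 8.756 m; argument = (26.5 − 24.94172)/8.756 = 0.1780.
C = C₀ × ½·erfc(0.1780) = 6.22 × 0.4006 = 2.49 mg/L.

2.49 mg/L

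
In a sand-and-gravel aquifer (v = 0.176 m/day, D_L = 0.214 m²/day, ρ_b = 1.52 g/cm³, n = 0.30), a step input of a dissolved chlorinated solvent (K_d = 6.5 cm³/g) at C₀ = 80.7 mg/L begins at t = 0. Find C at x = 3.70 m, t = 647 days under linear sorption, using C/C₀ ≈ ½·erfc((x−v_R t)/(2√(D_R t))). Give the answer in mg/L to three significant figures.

Retardation factor R = 1 + ρ_b·K_d/n = 1 + 1.52 × 6.5/0.30 = 33.93.
Sorption retards both mechanisms: v_R = v/R = 0.005187 m/day, D_R = D/R = 0.006307 m²/day.
v_R·t = 0.005187 × 647 = 3.355989 m; 2√(D_R t) = 4.040 m; argument = (3.70 − 3.355989)/4.040 = 0.08515.
C = C₀ × ½·erfc(0.08515) = 80.7 × 0.4521 = 36.5 mg/L.

36.5 mg/L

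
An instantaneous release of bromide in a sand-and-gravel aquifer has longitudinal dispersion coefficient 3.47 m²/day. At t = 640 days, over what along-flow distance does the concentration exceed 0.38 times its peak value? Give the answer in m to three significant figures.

The plume is Gaussian with σ = √(2Dt) = √(2 × 3.47 × 640) = 66.65 m.
C/C_peak = exp(−Δx²/(2σ²)) = 0.38 ⇒ Δx = σ·√(−2 ln 0.38) = 66.65 × 1.391 = 92.71 m.
Width = 2Δx = 185 m.

185 m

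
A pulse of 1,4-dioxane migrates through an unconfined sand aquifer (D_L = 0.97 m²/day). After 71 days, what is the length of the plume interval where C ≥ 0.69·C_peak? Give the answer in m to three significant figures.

20.2 m

The plume is Gaussian with σ = √(2Dt) = √(2 × 0.97 × 71) = 11.74 m.
C/C_peak = exp(−Δx²/(2σ²)) = 0.69 ⇒ Δx = σ·√(−2 ln 0.69) = 11.74 × 0.8615 = 10.11 m.
Width = 2Δx = 20.2 m.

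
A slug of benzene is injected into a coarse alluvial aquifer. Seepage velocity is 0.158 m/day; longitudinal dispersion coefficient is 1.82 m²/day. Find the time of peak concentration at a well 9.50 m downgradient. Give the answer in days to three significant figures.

21.6 days

For the 1D instantaneous-source solution, setting ∂C/∂t = 0 at fixed x gives v²t² + 2Dt − x² = 0, so t = (√(D² + v²x²) − D)/v².
√(D² + v²x²) = √(1.82² + 0.158² × 9.50²) = 2.359; v² = 0.024964.
t = (2.359 − 1.82)/0.024964 = 21.6 days (vs. the pure-advection estimate x/v = 60.1 d).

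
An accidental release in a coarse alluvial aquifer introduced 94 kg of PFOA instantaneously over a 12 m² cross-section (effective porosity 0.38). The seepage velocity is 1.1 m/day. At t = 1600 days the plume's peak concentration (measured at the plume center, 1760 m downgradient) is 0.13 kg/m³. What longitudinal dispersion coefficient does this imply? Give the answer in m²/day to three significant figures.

At the plume center C_max = M/(n_e·A·√(4πDt)), so D = M²/(4πt·(n_e·A·C_max)²).
n_e·A·C_max = 0.38 × 12 × 0.13 = 0.5928 kg/m.
D = 94²/(4π × 1600 × 0.5928²) = 1.25 m²/day.

1.25 m²/day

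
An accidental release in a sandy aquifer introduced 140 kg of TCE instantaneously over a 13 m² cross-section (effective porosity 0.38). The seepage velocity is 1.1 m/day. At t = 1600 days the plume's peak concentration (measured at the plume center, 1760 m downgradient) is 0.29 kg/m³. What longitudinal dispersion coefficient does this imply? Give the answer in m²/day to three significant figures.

0.475 m²/day

At the plume center C_max = M/(n_e·A·√(4πDt)), so D = M²/(4πt·(n_e·A·C_max)²).
n_e·A·C_max = 0.38 × 13 × 0.29 = 1.433 kg/m.
D = 140²/(4π × 1600 × 1.433²) = 0.475 m²/day.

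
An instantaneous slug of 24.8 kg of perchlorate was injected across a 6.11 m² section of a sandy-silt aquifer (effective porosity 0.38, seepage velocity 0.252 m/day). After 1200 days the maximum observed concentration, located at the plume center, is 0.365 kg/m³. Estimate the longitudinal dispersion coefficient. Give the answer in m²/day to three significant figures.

0.0568 m²/day

At the plume center C_max = M/(n_e·A·√(4πDt)), so D = M²/(4πt·(n_e·A·C_max)²).
n_e·A·C_max = 0.38 × 6.11 × 0.365 = 0.8475 kg/m.
D = 24.8²/(4π × 1200 × 0.8475²) = 0.0568 m²/day.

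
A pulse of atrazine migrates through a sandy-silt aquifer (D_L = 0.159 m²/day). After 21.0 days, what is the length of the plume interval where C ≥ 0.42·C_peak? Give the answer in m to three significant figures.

The plume is Gaussian with σ = √(2Dt) = √(2 × 0.159 × 21.0) = 2.584 m.
C/C_peak = exp(−Δx²/(2σ²)) = 0.42 ⇒ Δx = σ·√(−2 ln 0.42) = 2.584 × 1.317 = 3.403 m.
Width = 2Δx = 6.81 m.

6.81 m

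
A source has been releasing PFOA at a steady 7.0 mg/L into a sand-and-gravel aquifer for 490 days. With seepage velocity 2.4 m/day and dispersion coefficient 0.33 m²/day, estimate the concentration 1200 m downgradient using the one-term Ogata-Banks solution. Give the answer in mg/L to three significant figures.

0.637 mg/L

For a continuous step input, C/C₀ ≈ ½·erfc((x−vt)/(2√(Dt))).
vt = 2.4 × 490 = 1176 m and 2√(Dt) = 2√(0.33 × 490) = 25.43 m.
Argument (x−vt)/(2√(Dt)) = (1200 − 1176)/25.43 = 0.9438; ½·erfc(0.9438) = 0.09098.
C = 7.0 × 0.09098 = 0.637 mg/L.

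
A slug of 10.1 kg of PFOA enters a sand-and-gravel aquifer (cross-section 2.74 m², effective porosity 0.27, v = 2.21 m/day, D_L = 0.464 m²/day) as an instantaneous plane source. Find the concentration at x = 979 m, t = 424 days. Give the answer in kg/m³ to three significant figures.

0.0293 kg/m³

For an instantaneous plane source, C(x,t) = M/(n_e·A·√(4πDt)) · exp(−(x−vt)²/(4Dt)), with n_e·A the pore (flow) area.
Plume center vt = 2.21 × 424 = 937.04 m, so the well at 979 m is 41.96 m downgradient of the peak.
√(4πDt) = 49.72 m, giving peak height M/(n_e·A·√(4πDt)) = 10.1/(0.27 × 2.74 × 49.72) = 0.2746 kg/m³.
(x−vt)²/(4Dt) = (41.96)²/(4 × 0.464 × 424) = 2.237; exp(−2.237) = 0.1068.
C = 0.2746 × 0.1068 = 0.0293 kg/m³.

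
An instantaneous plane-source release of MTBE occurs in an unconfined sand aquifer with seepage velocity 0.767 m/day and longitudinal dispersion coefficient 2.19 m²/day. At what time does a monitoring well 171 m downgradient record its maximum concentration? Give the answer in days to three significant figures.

219 days

For the 1D instantaneous-source solution, setting ∂C/∂t = 0 at fixed x gives v²t² + 2Dt − x² = 0, so t = (√(D² + v²x²) − D)/v².
√(D² + v²x²) = √(2.19² + 0.767² × 171²) = 131.2; v² = 0.588289.
t = (131.2 − 2.19)/0.588289 = 219 days (vs. the pure-advection estimate x/v = 223 d).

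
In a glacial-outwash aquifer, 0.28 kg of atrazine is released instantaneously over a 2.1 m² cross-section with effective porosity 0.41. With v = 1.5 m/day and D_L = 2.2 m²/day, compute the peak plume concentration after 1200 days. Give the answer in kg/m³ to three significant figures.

The peak of an instantaneous 1D plume sits at x = vt; there the Gaussian factor is 1 and C_max = M/(n_e·A·√(4πDt)), where n_e·A is the pore area the mass is dissolved in.
√(4πDt) = √(4π × 2.2 × 1200) = 182.1 m, so C_max = 0.28/(0.41 × 2.1 × 182.1) = 0.00179 kg/m³.

0.00179 kg/m³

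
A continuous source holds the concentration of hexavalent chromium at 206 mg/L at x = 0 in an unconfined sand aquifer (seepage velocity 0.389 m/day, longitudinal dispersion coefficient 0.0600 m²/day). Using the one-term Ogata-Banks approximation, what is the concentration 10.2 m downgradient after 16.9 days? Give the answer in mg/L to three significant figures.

1.12 mg/L

For a continuous step input, C/C₀ ≈ ½·erfc((x−vt)/(2√(Dt))).
vt = 0.389 × 16.9 = 6.5741 m and 2√(Dt) = 2√(0.0600 × 16.9) = 2.014 m.
Argument (x−vt)/(2√(Dt)) = (10.2 − 6.5741)/2.014 = 1.800; ½·erfc(1.800) = 0.005455.
C = 206 × 0.005455 = 1.12 mg/L.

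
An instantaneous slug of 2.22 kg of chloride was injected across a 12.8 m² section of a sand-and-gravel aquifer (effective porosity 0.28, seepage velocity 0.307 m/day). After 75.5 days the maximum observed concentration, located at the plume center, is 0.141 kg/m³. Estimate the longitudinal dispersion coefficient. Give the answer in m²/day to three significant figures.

0.0203 m²/day

At the plume center C_max = M/(n_e·A·√(4πDt)), so D = M²/(4πt·(n_e·A·C_max)²).
n_e·A·C_max = 0.28 × 12.8 × 0.141 = 0.5053 kg/m.
D = 2.22²/(4π × 75.5 × 0.5053²) = 0.0203 m²/day.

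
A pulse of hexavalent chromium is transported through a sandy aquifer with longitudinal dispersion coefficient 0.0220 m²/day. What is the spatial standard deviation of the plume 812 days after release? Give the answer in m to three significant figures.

Dispersive spreading gives a Gaussian with σ² = 2Dt; advection only shifts the center.
σ = √(2 × 0.0220 × 812) = 5.98 m.

5.98 m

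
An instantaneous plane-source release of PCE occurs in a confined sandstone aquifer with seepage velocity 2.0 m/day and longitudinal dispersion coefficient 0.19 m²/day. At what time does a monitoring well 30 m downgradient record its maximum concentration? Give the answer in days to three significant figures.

15.0 days

For the 1D instantaneous-source solution, setting ∂C/∂t = 0 at fixed x gives v²t² + 2Dt − x² = 0, so t = (√(D² + v²x²) − D)/v².
√(D² + v²x²) = √(0.19² + 2.0² × 30²) = 60.00; v² = 4.
t = (60.00 − 0.19)/4 = 15.0 days (vs. the pure-advection estimate x/v = 15.0 d).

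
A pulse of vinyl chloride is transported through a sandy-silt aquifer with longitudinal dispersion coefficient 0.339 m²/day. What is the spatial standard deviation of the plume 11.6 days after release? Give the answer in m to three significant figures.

Dispersive spreading gives a Gaussian with σ² = 2Dt; advection only shifts the center.
σ = √(2 × 0.339 × 11.6) = 2.80 m.

2.80 m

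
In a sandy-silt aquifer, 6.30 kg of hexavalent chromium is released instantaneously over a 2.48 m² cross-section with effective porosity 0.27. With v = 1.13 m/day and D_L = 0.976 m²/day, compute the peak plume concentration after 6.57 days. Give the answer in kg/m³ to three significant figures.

The peak of an instantaneous 1D plume sits at x = vt; there the Gaussian factor is 1 and C_max = M/(n_e·A·√(4πDt)), where n_e·A is the pore area the mass is dissolved in.
√(4πDt) = √(4π × 0.976 × 6.57) = 8.977 m, so C_max = 6.30/(0.27 × 2.48 × 8.977) = 1.05 kg/m³.

1.05 kg/m³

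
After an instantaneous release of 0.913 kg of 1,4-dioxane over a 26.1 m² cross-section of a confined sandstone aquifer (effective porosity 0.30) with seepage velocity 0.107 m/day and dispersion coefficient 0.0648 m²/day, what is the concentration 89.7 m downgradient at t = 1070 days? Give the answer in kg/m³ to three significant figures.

For an instantaneous plane source, C(x,t) = M/(n_e·A·√(4πDt)) · exp(−(x−vt)²/(4Dt)), with n_e·A the pore (flow) area.
Plume center vt = 0.107 × 1070 = 114.49 m, so the well at 89.7 m is 24.79 m upgradient of the peak.
√(4πDt) = 29.52 m, giving peak height M/(n_e·A·√(4πDt)) = 0.913/(0.30 × 26.1 × 29.52) = 0.003950 kg/m³.
(x−vt)²/(4Dt) = (-24.79)²/(4 × 0.0648 × 1070) = 2.216; exp(−2.216) = 0.1090.
C = 0.003950 × 0.1090 = 0.000431 kg/m³.

0.000431 kg/m³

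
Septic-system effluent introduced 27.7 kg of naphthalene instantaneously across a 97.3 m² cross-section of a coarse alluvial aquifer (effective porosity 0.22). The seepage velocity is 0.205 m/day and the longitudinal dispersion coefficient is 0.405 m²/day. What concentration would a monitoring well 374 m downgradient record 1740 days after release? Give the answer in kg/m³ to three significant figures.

For an instantaneous plane source, C(x,t) = M/(n_e·A·√(4πDt)) · exp(−(x−vt)²/(4Dt)), with n_e·A the pore (flow) area.
Plume center vt = 0.205 × 1740 = 356.7 m, so the well at 374 m is 17.3 m downgradient of the peak.
√(4πDt) = 94.10 m, giving peak height M/(n_e·A·√(4πDt)) = 27.7/(0.22 × 97.3 × 94.10) = 0.01375 kg/m³.
(x−vt)²/(4Dt) = (17.3)²/(4 × 0.405 × 1740) = 0.1062; exp(−0.1062) = 0.8992.
C = 0.01375 × 0.8992 = 0.0124 kg/m³.

0.0124 kg/m³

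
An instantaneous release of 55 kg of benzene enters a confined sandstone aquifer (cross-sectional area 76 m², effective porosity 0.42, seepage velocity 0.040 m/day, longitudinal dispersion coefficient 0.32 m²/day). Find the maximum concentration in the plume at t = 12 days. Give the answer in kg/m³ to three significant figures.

The peak of an instantaneous 1D plume sits at x = vt; there the Gaussian factor is 1 and C_max = M/(n_e·A·√(4πDt)), where n_e·A is the pore area the mass is dissolved in.
√(4πDt) = √(4π × 0.32 × 12) = 6.947 m, so C_max = 55/(0.42 × 76 × 6.947) = 0.248 kg/m³.

0.248 kg/m³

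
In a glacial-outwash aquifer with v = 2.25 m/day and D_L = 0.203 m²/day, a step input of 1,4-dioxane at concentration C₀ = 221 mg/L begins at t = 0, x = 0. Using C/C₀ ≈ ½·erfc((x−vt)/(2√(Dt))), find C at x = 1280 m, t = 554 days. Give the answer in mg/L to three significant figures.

For a continuous step input, C/C₀ ≈ ½·erfc((x−vt)/(2√(Dt))).
vt = 2.25 × 554 = 1246.5 m and 2√(Dt) = 2√(0.203 × 554) = 21.21 m.
Argument (x−vt)/(2√(Dt)) = (1280 − 1246.5)/21.21 = 1.579; ½·erfc(1.579) = 0.01277.
C = 221 × 0.01277 = 2.82 mg/L.

2.82 mg/L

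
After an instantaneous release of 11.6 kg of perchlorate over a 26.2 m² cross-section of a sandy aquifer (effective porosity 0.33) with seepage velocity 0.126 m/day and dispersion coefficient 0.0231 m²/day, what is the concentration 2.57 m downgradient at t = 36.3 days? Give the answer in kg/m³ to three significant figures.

0.125 kg/m³

For an instantaneous plane source, C(x,t) = M/(n_e·A·√(4πDt)) · exp(−(x−vt)²/(4Dt)), with n_e·A the pore (flow) area.
Plume center vt = 0.126 × 36.3 = 4.5738 m, so the well at 2.57 m is 2.0038 m upgradient of the peak.
√(4πDt) = 3.246 m, giving peak height M/(n_e·A·√(4πDt)) = 11.6/(0.33 × 26.2 × 3.246) = 0.4133 kg/m³.
(x−vt)²/(4Dt) = (-2.0038)²/(4 × 0.0231 × 36.3) = 1.197; exp(−1.197) = 0.3021.
C = 0.4133 × 0.3021 = 0.125 kg/m³.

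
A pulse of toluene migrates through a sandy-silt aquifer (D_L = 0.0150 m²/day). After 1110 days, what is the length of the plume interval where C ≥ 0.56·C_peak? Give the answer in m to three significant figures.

12.4 m

The plume is Gaussian with σ = √(2Dt) = √(2 × 0.0150 × 1110) = 5.771 m.
C/C_peak = exp(−Δx²/(2σ²)) = 0.56 ⇒ Δx = σ·√(−2 ln 0.56) = 5.771 × 1.077 = 6.215 m.
Width = 2Δx = 12.4 m.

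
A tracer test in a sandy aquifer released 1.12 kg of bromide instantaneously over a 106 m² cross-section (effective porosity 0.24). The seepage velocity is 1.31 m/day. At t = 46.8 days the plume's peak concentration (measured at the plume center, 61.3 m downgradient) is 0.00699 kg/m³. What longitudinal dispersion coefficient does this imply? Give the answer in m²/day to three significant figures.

At the plume center C_max = M/(n_e·A·√(4πDt)), so D = M²/(4πt·(n_e·A·C_max)²).
n_e·A·C_max = 0.24 × 106 × 0.00699 = 0.1778 kg/m.
D = 1.12²/(4π × 46.8 × 0.1778²) = 0.0675 m²/day.

0.0675 m²/day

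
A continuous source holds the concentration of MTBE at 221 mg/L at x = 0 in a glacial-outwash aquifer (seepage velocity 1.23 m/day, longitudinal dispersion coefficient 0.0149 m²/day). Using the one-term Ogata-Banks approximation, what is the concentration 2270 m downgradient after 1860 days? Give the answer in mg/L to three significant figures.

For a continuous step input, C/C₀ ≈ ½·erfc((x−vt)/(2√(Dt))).
vt = 1.23 × 1860 = 2287.8 m and 2√(Dt) = 2√(0.0149 × 1860) = 10.53 m.
Argument (x−vt)/(2√(Dt)) = (2270 − 2287.8)/10.53 = -1.690; ½·erfc(-1.690) = 0.9916.
C = 221 × 0.9916 = 219 mg/L.

219 mg/L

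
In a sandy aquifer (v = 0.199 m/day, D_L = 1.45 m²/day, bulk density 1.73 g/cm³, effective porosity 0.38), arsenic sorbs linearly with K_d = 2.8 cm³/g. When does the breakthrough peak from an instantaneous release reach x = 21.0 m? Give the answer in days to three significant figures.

1030 days

Retardation factor R = 1 + ρ_b·K_d/n = 1 + 1.73 × 2.8/0.38 = 13.75.
Sorption retards both mechanisms: v_R = v/R = 0.01447 m/day, D_R = D/R = 0.1055 m²/day.
Peak time from v_R²t² + 2D_R t − x² = 0: t = (√(D_R² + v_R²x²) − D_R)/v_R².
√(D_R² + v_R²x²) = √(0.1055² + 0.01447² × 21.0²) = 0.3217; v_R² = 0.0002094.
t = (0.3217 − 0.1055)/0.0002094 = 1030 days.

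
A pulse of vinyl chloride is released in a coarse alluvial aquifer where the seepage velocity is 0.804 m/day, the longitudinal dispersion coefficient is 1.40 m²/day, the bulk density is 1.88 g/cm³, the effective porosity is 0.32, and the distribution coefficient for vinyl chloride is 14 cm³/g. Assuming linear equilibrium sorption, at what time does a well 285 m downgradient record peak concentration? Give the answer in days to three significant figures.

29300 days

Retardation factor R = 1 + ρ_b·K_d/n = 1 + 1.88 × 14/0.32 = 83.25.
Sorption retards both mechanisms: v_R = v/R = 0.009658 m/day, D_R = D/R = 0.01682 m²/day.
Peak time from v_R²t² + 2D_R t − x² = 0: t = (√(D_R² + v_R²x²) − D_R)/v_R².
√(D_R² + v_R²x²) = √(0.01682² + 0.009658² × 285²) = 2.753; v_R² = 9.328e-05.
t = (2.753 − 0.01682)/9.328e-05 = 29300 days.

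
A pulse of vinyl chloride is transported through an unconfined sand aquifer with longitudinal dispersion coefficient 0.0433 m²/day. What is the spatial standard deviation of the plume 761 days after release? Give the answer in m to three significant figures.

Dispersive spreading gives a Gaussian with σ² = 2Dt; advection only shifts the center.
σ = √(2 × 0.0433 × 761) = 8.12 m.

8.12 m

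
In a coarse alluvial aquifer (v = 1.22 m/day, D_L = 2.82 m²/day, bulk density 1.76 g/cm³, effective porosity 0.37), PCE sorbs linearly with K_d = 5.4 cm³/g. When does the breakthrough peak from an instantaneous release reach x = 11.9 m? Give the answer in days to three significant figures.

Retardation factor R = 1 + ρ_b·K_d/n = 1 + 1.76 × 5.4/0.37 = 26.69.
Sorption retards both mechanisms: v_R = v/R = 0.04571 m/day, D_R = D/R = 0.1057 m²/day.
Peak time from v_R²t² + 2D_R t − x² = 0: t = (√(D_R² + v_R²x²) − D_R)/v_R².
√(D_R² + v_R²x²) = √(0.1057² + 0.04571² × 11.9²) = 0.5541; v_R² = 0.002089.
t = (0.5541 − 0.1057)/0.002089 = 215 days.

215 days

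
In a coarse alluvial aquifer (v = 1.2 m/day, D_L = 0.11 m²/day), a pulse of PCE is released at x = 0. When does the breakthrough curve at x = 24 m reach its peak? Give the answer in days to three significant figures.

For the 1D instantaneous-source solution, setting ∂C/∂t = 0 at fixed x gives v²t² + 2Dt − x² = 0, so t = (√(D² + v²x²) − D)/v².
√(D² + v²x²) = √(0.11² + 1.2² × 24²) = 28.80; v² = 1.44.
t = (28.80 − 0.11)/1.44 = 19.9 days (vs. the pure-advection estimate x/v = 20.0 d).

19.9 days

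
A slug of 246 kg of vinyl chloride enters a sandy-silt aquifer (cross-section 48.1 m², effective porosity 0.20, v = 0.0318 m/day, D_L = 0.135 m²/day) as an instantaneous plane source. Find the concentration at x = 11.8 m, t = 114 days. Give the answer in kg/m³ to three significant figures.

0.621 kg/m³

For an instantaneous plane source, C(x,t) = M/(n_e·A·√(4πDt)) · exp(−(x−vt)²/(4Dt)), with n_e·A the pore (flow) area.
Plume center vt = 0.0318 × 114 = 3.6252 m, so the well at 11.8 m is 8.1748 m downgradient of the peak.
√(4πDt) = 13.91 m, giving peak height M/(n_e·A·√(4πDt)) = 246/(0.20 × 48.1 × 13.91) = 1.838 kg/m³.
(x−vt)²/(4Dt) = (8.1748)²/(4 × 0.135 × 114) = 1.086; exp(−1.086) = 0.3376.
C = 1.838 × 0.3376 = 0.621 kg/m³.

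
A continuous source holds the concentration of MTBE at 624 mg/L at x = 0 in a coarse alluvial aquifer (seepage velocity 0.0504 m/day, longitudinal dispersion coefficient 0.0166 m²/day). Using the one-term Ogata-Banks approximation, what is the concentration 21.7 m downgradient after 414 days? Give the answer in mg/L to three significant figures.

256 mg/L

For a continuous step input, C/C₀ ≈ ½·erfc((x−vt)/(2√(Dt))).
vt = 0.0504 × 414 = 20.8656 m and 2√(Dt) = 2√(0.0166 × 414) = 5.243 m.
Argument (x−vt)/(2√(Dt)) = (21.7 − 20.8656)/5.243 = 0.1591; ½·erfc(0.1591) = 0.4110.
C = 624 × 0.4110 = 256 mg/L.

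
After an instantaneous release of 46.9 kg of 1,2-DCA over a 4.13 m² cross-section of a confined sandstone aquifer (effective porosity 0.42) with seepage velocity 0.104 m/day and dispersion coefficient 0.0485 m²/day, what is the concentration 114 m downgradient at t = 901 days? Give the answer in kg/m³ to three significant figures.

0.109 kg/m³

For an instantaneous plane source, C(x,t) = M/(n_e·A·√(4πDt)) · exp(−(x−vt)²/(4Dt)), with n_e·A the pore (flow) area.
Plume center vt = 0.104 × 901 = 93.704 m, so the well at 114 m is 20.296 m downgradient of the peak.
√(4πDt) = 23.43 m, giving peak height M/(n_e·A·√(4πDt)) = 46.9/(0.42 × 4.13 × 23.43) = 1.154 kg/m³.
(x−vt)²/(4Dt) = (20.296)²/(4 × 0.0485 × 901) = 2.357; exp(−2.357) = 0.09470.
C = 1.154 × 0.09470 = 0.109 kg/m³.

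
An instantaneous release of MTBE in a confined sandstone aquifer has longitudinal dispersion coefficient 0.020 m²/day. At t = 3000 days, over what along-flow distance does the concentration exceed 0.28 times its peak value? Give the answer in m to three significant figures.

35.0 m

The plume is Gaussian with σ = √(2Dt) = √(2 × 0.020 × 3000) = 10.95 m.
C/C_peak = exp(−Δx²/(2σ²)) = 0.28 ⇒ Δx = σ·√(−2 ln 0.28) = 10.95 × 1.596 = 17.48 m.
Width = 2Δx = 35.0 m.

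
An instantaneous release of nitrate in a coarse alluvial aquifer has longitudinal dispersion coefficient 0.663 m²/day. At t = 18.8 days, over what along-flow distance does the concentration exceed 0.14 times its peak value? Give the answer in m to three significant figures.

The plume is Gaussian with σ = √(2Dt) = √(2 × 0.663 × 18.8) = 4.993 m.
C/C_peak = exp(−Δx²/(2σ²)) = 0.14 ⇒ Δx = σ·√(−2 ln 0.14) = 4.993 × 1.983 = 9.901 m.
Width = 2Δx = 19.8 m.

19.8 m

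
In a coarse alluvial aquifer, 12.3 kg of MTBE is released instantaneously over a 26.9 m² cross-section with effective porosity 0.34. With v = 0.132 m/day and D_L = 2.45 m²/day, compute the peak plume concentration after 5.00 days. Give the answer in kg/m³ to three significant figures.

0.108 kg/m³

The peak of an instantaneous 1D plume sits at x = vt; there the Gaussian factor is 1 and C_max = M/(n_e·A·√(4πDt)), where n_e·A is the pore area the mass is dissolved in.
√(4πDt) = √(4π × 2.45 × 5.00) = 12.41 m, so C_max = 12.3/(0.34 × 26.9 × 12.41) = 0.108 kg/m³.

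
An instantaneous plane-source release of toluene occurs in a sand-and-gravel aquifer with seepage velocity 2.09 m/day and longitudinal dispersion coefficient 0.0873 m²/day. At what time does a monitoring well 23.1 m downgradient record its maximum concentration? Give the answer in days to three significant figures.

11.0 days

For the 1D instantaneous-source solution, setting ∂C/∂t = 0 at fixed x gives v²t² + 2Dt − x² = 0, so t = (√(D² + v²x²) − D)/v².
√(D² + v²x²) = √(0.0873² + 2.09² × 23.1²) = 48.28; v² = 4.3681.
t = (48.28 − 0.0873)/4.3681 = 11.0 days (vs. the pure-advection estimate x/v = 11.1 d).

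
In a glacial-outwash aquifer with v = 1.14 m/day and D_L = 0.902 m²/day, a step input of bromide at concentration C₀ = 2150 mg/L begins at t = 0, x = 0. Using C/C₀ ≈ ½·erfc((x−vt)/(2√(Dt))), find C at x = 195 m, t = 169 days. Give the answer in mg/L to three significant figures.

For a continuous step input, C/C₀ ≈ ½·erfc((x−vt)/(2√(Dt))).
vt = 1.14 × 169 = 192.66 m and 2√(Dt) = 2√(0.902 × 169) = 24.69 m.
Argument (x−vt)/(2√(Dt)) = (195 − 192.66)/24.69 = 0.09478; ½·erfc(0.09478) = 0.4467.
C = 2150 × 0.4467 = 960 mg/L.

960 mg/L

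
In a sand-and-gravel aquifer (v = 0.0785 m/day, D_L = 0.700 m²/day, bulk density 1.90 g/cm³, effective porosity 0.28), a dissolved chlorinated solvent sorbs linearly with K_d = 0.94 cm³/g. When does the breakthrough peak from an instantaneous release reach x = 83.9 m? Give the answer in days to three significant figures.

7090 days

Retardation factor R = 1 + ρ_b·K_d/n = 1 + 1.90 × 0.94/0.28 = 7.379.
Sorption retards both mechanisms: v_R = v/R = 0.01064 m/day, D_R = D/R = 0.09486 m²/day.
Peak time from v_R²t² + 2D_R t − x² = 0: t = (√(D_R² + v_R²x²) − D_R)/v_R².
√(D_R² + v_R²x²) = √(0.09486² + 0.01064² × 83.9²) = 0.8977; v_R² = 0.0001132.
t = (0.8977 − 0.09486)/0.0001132 = 7090 days.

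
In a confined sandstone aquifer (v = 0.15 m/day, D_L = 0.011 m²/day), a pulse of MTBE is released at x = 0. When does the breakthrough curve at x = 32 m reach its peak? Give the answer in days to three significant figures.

For the 1D instantaneous-source solution, setting ∂C/∂t = 0 at fixed x gives v²t² + 2Dt − x² = 0, so t = (√(D² + v²x²) − D)/v².
√(D² + v²x²) = √(0.011² + 0.15² × 32²) = 4.800; v² = 0.0225.
t = (4.800 − 0.011)/0.0225 = 213 days (vs. the pure-advection estimate x/v = 213 d).

213 days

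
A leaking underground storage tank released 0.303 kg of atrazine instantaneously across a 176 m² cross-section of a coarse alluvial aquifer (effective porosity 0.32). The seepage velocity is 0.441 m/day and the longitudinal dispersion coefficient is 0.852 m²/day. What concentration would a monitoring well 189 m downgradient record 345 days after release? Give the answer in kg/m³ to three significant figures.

2.79e-05 kg/m³

For an instantaneous plane source, C(x,t) = M/(n_e·A·√(4πDt)) · exp(−(x−vt)²/(4Dt)), with n_e·A the pore (flow) area.
Plume center vt = 0.441 × 345 = 152.145 m, so the well at 189 m is 36.855 m downgradient of the peak.
√(4πDt) = 60.78 m, giving peak height M/(n_e·A·√(4πDt)) = 0.303/(0.32 × 176 × 60.78) = 8.852e-05 kg/m³.
(x−vt)²/(4Dt) = (36.855)²/(4 × 0.852 × 345) = 1.155; exp(−1.155) = 0.3151.
C = 8.852e-05 × 0.3151 = 2.79e-05 kg/m³.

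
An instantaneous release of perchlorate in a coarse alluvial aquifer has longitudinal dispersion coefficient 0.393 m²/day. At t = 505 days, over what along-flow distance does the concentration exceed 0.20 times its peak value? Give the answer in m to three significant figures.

The plume is Gaussian with σ = √(2Dt) = √(2 × 0.393 × 505) = 19.92 m.
C/C_peak = exp(−Δx²/(2σ²)) = 0.20 ⇒ Δx = σ·√(−2 ln 0.20) = 19.92 × 1.794 = 35.74 m.
Width = 2Δx = 71.5 m.

71.5 m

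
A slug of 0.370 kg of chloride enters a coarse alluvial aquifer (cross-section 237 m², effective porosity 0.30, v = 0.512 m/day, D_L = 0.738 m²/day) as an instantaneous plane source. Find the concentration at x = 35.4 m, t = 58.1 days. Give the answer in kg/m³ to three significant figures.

0.000186 kg/m³

For an instantaneous plane source, C(x,t) = M/(n_e·A·√(4πDt)) · exp(−(x−vt)²/(4Dt)), with n_e·A the pore (flow) area.
Plume center vt = 0.512 × 58.1 = 29.7472 m, so the well at 35.4 m is 5.6528 m downgradient of the peak.
√(4πDt) = 23.21 m, giving peak height M/(n_e·A·√(4πDt)) = 0.370/(0.30 × 237 × 23.21) = 0.0002242 kg/m³.
(x−vt)²/(4Dt) = (5.6528)²/(4 × 0.738 × 58.1) = 0.1863; exp(−0.1863) = 0.8300.
C = 0.0002242 × 0.8300 = 0.000186 kg/m³.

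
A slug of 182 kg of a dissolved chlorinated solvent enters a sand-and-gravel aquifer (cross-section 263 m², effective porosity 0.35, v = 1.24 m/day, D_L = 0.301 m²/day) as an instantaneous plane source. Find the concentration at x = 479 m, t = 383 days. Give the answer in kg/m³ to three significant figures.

0.0501 kg/m³

For an instantaneous plane source, C(x,t) = M/(n_e·A·√(4πDt)) · exp(−(x−vt)²/(4Dt)), with n_e·A the pore (flow) area.
Plume center vt = 1.24 × 383 = 474.92 m, so the well at 479 m is 4.08 m downgradient of the peak.
√(4πDt) = 38.06 m, giving peak height M/(n_e·A·√(4πDt)) = 182/(0.35 × 263 × 38.06) = 0.05195 kg/m³.
(x−vt)²/(4Dt) = (4.08)²/(4 × 0.301 × 383) = 0.03610; exp(−0.03610) = 0.9645.
C = 0.05195 × 0.9645 = 0.0501 kg/m³.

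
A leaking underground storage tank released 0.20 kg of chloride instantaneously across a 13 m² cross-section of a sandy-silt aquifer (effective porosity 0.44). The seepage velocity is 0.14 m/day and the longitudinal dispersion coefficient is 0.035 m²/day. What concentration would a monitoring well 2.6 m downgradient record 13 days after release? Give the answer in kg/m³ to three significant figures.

For an instantaneous plane source, C(x,t) = M/(n_e·A·√(4πDt)) · exp(−(x−vt)²/(4Dt)), with n_e·A the pore (flow) area.
Plume center vt = 0.14 × 13 = 1.82 m, so the well at 2.6 m is 0.78 m downgradient of the peak.
√(4πDt) = 2.391 m, giving peak height M/(n_e·A·√(4πDt)) = 0.20/(0.44 × 13 × 2.391) = 0.01462 kg/m³.
(x−vt)²/(4Dt) = (0.78)²/(4 × 0.035 × 13) = 0.3343; exp(−0.3343) = 0.7158.
C = 0.01462 × 0.7158 = 0.0105 kg/m³.

0.0105 kg/m³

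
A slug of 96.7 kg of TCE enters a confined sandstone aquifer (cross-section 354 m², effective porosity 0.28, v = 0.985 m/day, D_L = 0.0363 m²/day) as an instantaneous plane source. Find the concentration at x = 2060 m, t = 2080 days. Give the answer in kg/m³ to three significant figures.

For an instantaneous plane source, C(x,t) = M/(n_e·A·√(4πDt)) · exp(−(x−vt)²/(4Dt)), with n_e·A the pore (flow) area.
Plume center vt = 0.985 × 2080 = 2048.8 m, so the well at 2060 m is 11.2 m downgradient of the peak.
√(4πDt) = 30.80 m, giving peak height M/(n_e·A·√(4πDt)) = 96.7/(0.28 × 354 × 30.80) = 0.03167 kg/m³.
(x−vt)²/(4Dt) = (11.2)²/(4 × 0.0363 × 2080) = 0.4153; exp(−0.4153) = 0.6601.
C = 0.03167 × 0.6601 = 0.0209 kg/m³.

0.0209 kg/m³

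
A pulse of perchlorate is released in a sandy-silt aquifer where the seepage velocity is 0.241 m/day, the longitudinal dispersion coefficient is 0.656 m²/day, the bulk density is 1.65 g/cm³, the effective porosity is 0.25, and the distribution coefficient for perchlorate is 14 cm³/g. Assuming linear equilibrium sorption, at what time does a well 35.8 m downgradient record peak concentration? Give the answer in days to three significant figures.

Retardation factor R = 1 + ρ_b·K_d/n = 1 + 1.65 × 14/0.25 = 93.40.
Sorption retards both mechanisms: v_R = v/R = 0.002580 m/day, D_R = D/R = 0.007024 m²/day.
Peak time from v_R²t² + 2D_R t − x² = 0: t = (√(D_R² + v_R²x²) − D_R)/v_R².
√(D_R² + v_R²x²) = √(0.007024² + 0.002580² × 35.8²) = 0.09263; v_R² = 6.656e-06.
t = (0.09263 − 0.007024)/6.656e-06 = 12900 days.

12900 days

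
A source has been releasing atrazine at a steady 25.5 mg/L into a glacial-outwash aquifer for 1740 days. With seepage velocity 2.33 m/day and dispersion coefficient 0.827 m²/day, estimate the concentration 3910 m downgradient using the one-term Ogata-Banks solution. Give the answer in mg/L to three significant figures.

25.4 mg/L

For a continuous step input, C/C₀ ≈ ½·erfc((x−vt)/(2√(Dt))).
vt = 2.33 × 1740 = 4054.2 m and 2√(Dt) = 2√(0.827 × 1740) = 75.87 m.
Argument (x−vt)/(2√(Dt)) = (3910 − 4054.2)/75.87 = -1.901; ½·erfc(-1.901) = 0.9964.
C = 25.5 × 0.9964 = 25.4 mg/L.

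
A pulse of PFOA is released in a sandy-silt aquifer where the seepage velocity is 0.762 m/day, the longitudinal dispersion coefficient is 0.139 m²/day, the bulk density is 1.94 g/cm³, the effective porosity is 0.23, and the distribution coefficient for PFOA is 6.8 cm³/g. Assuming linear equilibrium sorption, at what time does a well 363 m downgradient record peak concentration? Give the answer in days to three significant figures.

27800 days

Retardation factor R = 1 + ρ_b·K_d/n = 1 + 1.94 × 6.8/0.23 = 58.36.
Sorption retards both mechanisms: v_R = v/R = 0.01306 m/day, D_R = D/R = 0.002382 m²/day.
Peak time from v_R²t² + 2D_R t − x² = 0: t = (√(D_R² + v_R²x²) − D_R)/v_R².
√(D_R² + v_R²x²) = √(0.002382² + 0.01306² × 363²) = 4.741; v_R² = 0.0001706.
t = (4.741 − 0.002382)/0.0001706 = 27800 days.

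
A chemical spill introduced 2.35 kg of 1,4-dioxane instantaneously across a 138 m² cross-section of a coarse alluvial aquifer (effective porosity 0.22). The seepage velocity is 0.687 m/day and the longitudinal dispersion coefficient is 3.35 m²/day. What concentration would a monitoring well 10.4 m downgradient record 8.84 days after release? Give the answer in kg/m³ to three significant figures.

0.00343 kg/m³

For an instantaneous plane source, C(x,t) = M/(n_e·A·√(4πDt)) · exp(−(x−vt)²/(4Dt)), with n_e·A the pore (flow) area.
Plume center vt = 0.687 × 8.84 = 6.07308 m, so the well at 10.4 m is 4.32692 m downgradient of the peak.
√(4πDt) = 19.29 m, giving peak height M/(n_e·A·√(4πDt)) = 2.35/(0.22 × 138 × 19.29) = 0.004013 kg/m³.
(x−vt)²/(4Dt) = (4.32692)²/(4 × 3.35 × 8.84) = 0.1581; exp(−0.1581) = 0.8538.
C = 0.004013 × 0.8538 = 0.00343 kg/m³.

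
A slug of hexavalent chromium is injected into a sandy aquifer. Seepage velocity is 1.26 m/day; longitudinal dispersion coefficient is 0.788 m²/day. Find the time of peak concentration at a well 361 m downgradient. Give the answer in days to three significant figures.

For the 1D instantaneous-source solution, setting ∂C/∂t = 0 at fixed x gives v²t² + 2Dt − x² = 0, so t = (√(D² + v²x²) − D)/v².
√(D² + v²x²) = √(0.788² + 1.26² × 361²) = 454.9; v² = 1.5876.
t = (454.9 − 0.788)/1.5876 = 286 days (vs. the pure-advection estimate x/v = 287 d).

286 days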